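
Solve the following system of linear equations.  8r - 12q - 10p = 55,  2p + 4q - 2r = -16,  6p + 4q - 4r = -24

no solution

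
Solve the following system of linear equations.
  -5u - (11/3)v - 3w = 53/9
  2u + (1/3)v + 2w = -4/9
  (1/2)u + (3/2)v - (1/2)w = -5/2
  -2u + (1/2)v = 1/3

Row-reduce the augmented matrix:
R1 ← R1 / (-5).
R2 ← R2 − 2·R1.
R3 ← R3 − 1/2·R1.
R4 ← R4 + 2·R1.
R2 ← R2 / (-17/15).
R1 ← R1 − 11/15·R2.
R3 ← R3 − 17/15·R2.
R4 ← R4 − 59/30·R2.
Swap R3 and R4.
R3 ← R3 / (44/17).
R1 ← R1 − 19/17·R3.
R2 ← R2 + 12/17·R3.
R4 reduces to 0 = 0, so the extra equation is consistent.
Reading off the reduced rows gives u = -1/2, v = -4/3, w = 1/2.

u = -1/2, v = -4/3, w = 1/2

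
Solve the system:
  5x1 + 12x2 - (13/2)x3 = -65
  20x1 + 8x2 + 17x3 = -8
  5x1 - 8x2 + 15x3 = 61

Row-reduce:
R1 ← R1 / (5).
R2 ← R2 − 20·R1.
R3 ← R3 − 5·R1.
R2 ← R2 / (-40).
R1 ← R1 − 12/5·R2.
R3 ← R3 + 20·R2.
Rank is 2 with 3 unknowns, leaving x3 free.

infinitely many solutions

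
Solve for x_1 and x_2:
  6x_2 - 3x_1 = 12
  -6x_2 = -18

Row-reduce the augmented matrix:
R1 ← R1 / (-3).
R2 ← R2 / (-6).
R1 ← R1 + 2·R2.
Reading off the reduced rows gives x_1 = 2, x_2 = 3.

x_1 = 2, x_2 = 3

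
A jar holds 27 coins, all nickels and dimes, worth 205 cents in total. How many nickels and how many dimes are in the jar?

Let n = nickels, d = dimes.
  n + d = 27
  5n + 10d = 205
From equation 1: n = 27 − d.
Substitute into equation 2 and solve: d = 14.
Then n = 13.

nickels: 13, dimes: 14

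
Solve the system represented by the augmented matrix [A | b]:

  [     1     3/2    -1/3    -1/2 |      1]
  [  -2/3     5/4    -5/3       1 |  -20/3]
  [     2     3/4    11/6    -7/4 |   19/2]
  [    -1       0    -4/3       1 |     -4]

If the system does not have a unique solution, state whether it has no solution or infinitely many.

no solution

Row-reduce:
R2 ← R2 + 2/3·R1.
R3 ← R3 − 2·R1.
R4 ← R4 + 1·R1.
R2 ← R2 / (9/4).
R1 ← R1 − 3/2·R2.
R3 ← R3 + 9/4·R2.
R4 ← R4 − 3/2·R2.
R3 ← R3 / (11/18).
R1 ← R1 − 25/27·R3.
R2 ← R2 + 68/81·R3.
R4 ← R4 + 11/27·R3.
Row 4 reduces to 0 = 2, a contradiction. The system is inconsistent.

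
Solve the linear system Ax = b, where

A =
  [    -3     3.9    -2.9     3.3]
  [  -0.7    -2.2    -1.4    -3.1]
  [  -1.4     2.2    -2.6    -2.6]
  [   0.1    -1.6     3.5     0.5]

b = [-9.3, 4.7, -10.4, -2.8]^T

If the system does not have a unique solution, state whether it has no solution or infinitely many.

x_1 = 3, x_2 = -4, x_3 = -3, x_4 = 2

Row-reduce the augmented matrix:
R1 ← R1 / (-3).
R2 ← R2 + 7/10·R1.
R3 ← R3 + 7/5·R1.
R4 ← R4 − 1/10·R1.
R2 ← R2 / (-311/100).
R1 ← R1 + 13/10·R2.
R3 ← R3 − 19/50·R2.
R4 ← R4 + 147/100·R2.
R3 ← R3 / (-2076/1555).
R1 ← R1 − 1184/933·R3.
R2 ← R2 − 217/933·R3.
R4 ← R4 − 34943/9330·R3.
R4 ← R4 / (-72669/6920).
R1 ← R1 + 669/173·R4.
R2 ← R2 − 305/692·R4.
R3 ← R3 − 2391/692·R4.
Reading off the reduced rows gives x_1 = 3, x_2 = -4, x_3 = -3, x_4 = 2.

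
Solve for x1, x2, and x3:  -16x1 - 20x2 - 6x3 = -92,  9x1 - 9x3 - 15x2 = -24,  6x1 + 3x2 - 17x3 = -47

x1 = 3, x2 = 1, x3 = 4

Row-reduce the augmented matrix:
R1 ← R1 / (-16).
R2 ← R2 − 9·R1.
R3 ← R3 − 6·R1.
R2 ← R2 / (-105/4).
R1 ← R1 − 5/4·R2.
R3 ← R3 + 9/2·R2.
R3 ← R3 / (-1199/70).
R1 ← R1 + 3/14·R3.
R2 ← R2 − 33/70·R3.
Reading off the reduced rows gives x1 = 3, x2 = 1, x3 = 4.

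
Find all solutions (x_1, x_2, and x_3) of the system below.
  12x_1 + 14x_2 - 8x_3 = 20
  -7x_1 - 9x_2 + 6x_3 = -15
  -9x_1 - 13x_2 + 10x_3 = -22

no solution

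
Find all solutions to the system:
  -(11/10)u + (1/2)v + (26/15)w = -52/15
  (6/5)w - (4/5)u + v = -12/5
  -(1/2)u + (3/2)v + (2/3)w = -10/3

Row-reduce:
R1 ← R1 / (-11/10).
R2 ← R2 + 4/5·R1.
R3 ← R3 + 1/2·R1.
R2 ← R2 / (7/11).
R1 ← R1 + 5/11·R2.
R3 ← R3 − 14/11·R2.
Row 3 reduces to 0 = -2, a contradiction. The system is inconsistent.

no solution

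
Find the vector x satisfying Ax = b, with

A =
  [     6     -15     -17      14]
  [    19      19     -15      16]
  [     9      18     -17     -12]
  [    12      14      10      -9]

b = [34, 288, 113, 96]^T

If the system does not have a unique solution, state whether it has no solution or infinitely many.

x_1 = 6, x_2 = 5, x_3 = -1, x_4 = 4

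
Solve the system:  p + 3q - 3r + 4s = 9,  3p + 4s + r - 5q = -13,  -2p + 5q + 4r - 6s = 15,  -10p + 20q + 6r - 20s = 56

infinitely many solutions

Row-reduce:
R2 ← R2 − 3·R1.
R3 ← R3 + 2·R1.
R4 ← R4 + 10·R1.
R2 ← R2 / (-14).
R1 ← R1 − 3·R2.
R3 ← R3 − 11·R2.
R4 ← R4 − 50·R2.
R3 ← R3 / (41/7).
R1 ← R1 + 6/7·R3.
R2 ← R2 + 5/7·R3.
R4 ← R4 − 82/7·R3.
Rank is 3 with 4 unknowns, leaving s free.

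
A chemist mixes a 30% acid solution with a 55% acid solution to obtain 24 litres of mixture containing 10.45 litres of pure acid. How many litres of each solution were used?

litres of solution A: 11, litres of solution B: 13

Let a = litres of solution A, b = litres of solution B.
  a + b = 24
  (3/10)a + (11/20)b = 209/20
Row-reduce the augmented matrix:
R2 ← R2 − 3/10·R1.
R2 ← R2 / (1/4).
R1 ← R1 − 1·R2.
Reading off the reduced rows gives a = 11, b = 13.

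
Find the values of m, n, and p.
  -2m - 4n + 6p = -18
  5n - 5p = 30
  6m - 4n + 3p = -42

m = -3, n = 6, p = 0

Row-reduce the augmented matrix:
R1 ← R1 / (-2).
R3 ← R3 − 6·R1.
R2 ← R2 / (5).
R1 ← R1 − 2·R2.
R3 ← R3 + 16·R2.
R3 ← R3 / (5).
R1 ← R1 + 1·R3.
R2 ← R2 + 1·R3.
Reading off the reduced rows gives m = -3, n = 6, p = 0.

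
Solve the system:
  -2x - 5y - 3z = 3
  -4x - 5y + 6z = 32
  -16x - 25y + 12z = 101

no solution

Row-reduce:
R1 ← R1 / (-2).
R2 ← R2 + 4·R1.
R3 ← R3 + 16·R1.
R2 ← R2 / (5).
R1 ← R1 − 5/2·R2.
R3 ← R3 − 15·R2.
Row 3 reduces to 0 = -1, a contradiction. The system is inconsistent.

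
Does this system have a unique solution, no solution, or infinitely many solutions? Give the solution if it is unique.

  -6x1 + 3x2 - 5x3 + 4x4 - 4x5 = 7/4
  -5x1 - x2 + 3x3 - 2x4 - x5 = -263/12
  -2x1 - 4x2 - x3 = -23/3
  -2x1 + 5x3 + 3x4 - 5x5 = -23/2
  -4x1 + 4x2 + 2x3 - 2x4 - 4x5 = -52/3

Row-reduce the augmented matrix:
R1 ← R1 / (-6).
R2 ← R2 + 5·R1.
R3 ← R3 + 2·R1.
R4 ← R4 + 2·R1.
R5 ← R5 + 4·R1.
R2 ← R2 / (-7/2).
R1 ← R1 + 1/2·R2.
R3 ← R3 + 5·R2.
R4 ← R4 + 1·R2.
R5 ← R5 − 2·R2.
R3 ← R3 / (-67/7).
R1 ← R1 + 4/21·R3.
R2 ← R2 + 43/21·R3.
R4 ← R4 − 97/21·R3.
R5 ← R5 − 66/7·R3.
R4 ← R4 / (417/67).
R1 ← R1 + 2/67·R4.
R2 ← R2 − 12/67·R4.
R3 ← R3 + 44/67·R4.
R5 ← R5 + 102/67·R4.
R5 ← R5 / (-454/139).
R1 ← R1 − 145/417·R5.
R2 ← R2 + 12/139·R5.
R3 ← R3 + 146/417·R5.
R4 ← R4 + 355/417·R5.
Reading off the reduced rows gives x1 = 2, x2 = 5/4, x3 = -4/3, x4 = 5/2, x5 = 5/3.

x1 = 2, x2 = 5/4, x3 = -4/3, x4 = 5/2, x5 = 5/3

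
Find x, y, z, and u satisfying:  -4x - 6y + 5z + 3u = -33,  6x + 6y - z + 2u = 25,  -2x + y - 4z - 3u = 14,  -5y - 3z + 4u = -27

Row-reduce the augmented matrix:
R1 ← R1 / (-4).
R2 ← R2 − 6·R1.
R3 ← R3 + 2·R1.
R2 ← R2 / (-3).
R1 ← R1 − 3/2·R2.
R3 ← R3 − 4·R2.
R4 ← R4 + 5·R2.
R3 ← R3 / (13/6).
R1 ← R1 − 2·R3.
R2 ← R2 + 13/6·R3.
R4 ← R4 + 83/6·R3.
R4 ← R4 / (257/13).
R1 ← R1 + 35/26·R4.
R2 ← R2 − 2·R4.
R3 ← R3 − 25/13·R4.
Reading off the reduced rows gives x = -2, y = 6, z = -1, u = 0.

x = -2, y = 6, z = -1, u = 0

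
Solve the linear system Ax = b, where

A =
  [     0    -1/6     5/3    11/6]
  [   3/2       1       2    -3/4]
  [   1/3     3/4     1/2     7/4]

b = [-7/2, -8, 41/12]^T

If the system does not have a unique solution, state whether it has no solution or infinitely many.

Row-reduce:
Swap R1 and R2.
R1 ← R1 / (3/2).
R3 ← R3 − 1/3·R1.
R2 ← R2 / (-1/6).
R1 ← R1 − 2/3·R2.
R3 ← R3 − 19/36·R2.
R3 ← R3 / (16/3).
R1 ← R1 − 8·R3.
R2 ← R2 + 10·R3.
Rank is 3 with 4 unknowns, leaving x_4 free.

infinitely many solutions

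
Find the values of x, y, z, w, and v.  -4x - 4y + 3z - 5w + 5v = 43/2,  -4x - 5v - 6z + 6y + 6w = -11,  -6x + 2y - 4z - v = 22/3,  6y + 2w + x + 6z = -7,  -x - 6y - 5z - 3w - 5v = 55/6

x = -2, y = -1, z = 2/3, w = -3/2, v = 0

Row-reduce the augmented matrix:
R1 ← R1 / (-4).
R2 ← R2 + 4·R1.
R3 ← R3 + 6·R1.
R4 ← R4 − 1·R1.
R5 ← R5 + 1·R1.
R2 ← R2 / (10).
R1 ← R1 − 1·R2.
R3 ← R3 − 8·R2.
R4 ← R4 − 5·R2.
R5 ← R5 + 5·R2.
R3 ← R3 / (-13/10).
R1 ← R1 − 3/20·R3.
R2 ← R2 + 9/10·R3.
R4 ← R4 − 45/4·R3.
R5 ← R5 + 41/4·R3.
R4 ← R4 / (-16).
R2 ← R2 − 2·R4.
R3 ← R3 − 1·R4.
R5 ← R5 − 14·R4.
R5 ← R5 / (-45/8).
R1 ← R1 + 4/13·R5.
R2 ← R2 + 43/104·R5.
R3 ← R3 − 105/208·R5.
R4 ← R4 + 25/208·R5.
Reading off the reduced rows gives x = -2, y = -1, z = 2/3, w = -3/2, v = 0.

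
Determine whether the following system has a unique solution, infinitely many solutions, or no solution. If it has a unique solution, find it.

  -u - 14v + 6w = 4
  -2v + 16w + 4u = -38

infinitely many solutions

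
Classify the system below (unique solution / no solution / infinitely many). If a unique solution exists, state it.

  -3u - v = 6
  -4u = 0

u = 0, v = -6

Row-reduce the augmented matrix:
R1 ← R1 / (-3).
R2 ← R2 + 4·R1.
R2 ← R2 / (4/3).
R1 ← R1 − 1/3·R2.
Reading off the reduced rows gives u = 0, v = -6.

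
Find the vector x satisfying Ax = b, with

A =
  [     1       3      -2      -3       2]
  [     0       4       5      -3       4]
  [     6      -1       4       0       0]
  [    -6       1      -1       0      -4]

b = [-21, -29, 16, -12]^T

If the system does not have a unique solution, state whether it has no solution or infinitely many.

infinitely many solutions

Row-reduce:
R3 ← R3 − 6·R1.
R4 ← R4 + 6·R1.
R2 ← R2 / (4).
R1 ← R1 − 3·R2.
R3 ← R3 + 19·R2.
R4 ← R4 − 19·R2.
R3 ← R3 / (159/4).
R1 ← R1 + 23/4·R3.
R2 ← R2 − 5/4·R3.
R4 ← R4 + 147/4·R3.
R4 ← R4 / (-15/53).
R1 ← R1 + 11/53·R4.
R2 ← R2 + 46/53·R4.
R3 ← R3 − 5/53·R4.
Rank is 4 with 5 unknowns, leaving x_5 free.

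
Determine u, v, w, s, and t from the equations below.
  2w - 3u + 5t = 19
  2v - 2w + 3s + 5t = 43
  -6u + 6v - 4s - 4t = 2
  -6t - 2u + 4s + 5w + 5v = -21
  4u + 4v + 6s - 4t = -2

Row-reduce the augmented matrix:
R1 ← R1 / (-3).
R3 ← R3 + 6·R1.
R4 ← R4 + 2·R1.
R5 ← R5 − 4·R1.
R2 ← R2 / (2).
R3 ← R3 − 6·R2.
R4 ← R4 − 5·R2.
R5 ← R5 − 4·R2.
R3 ← R3 / (2).
R1 ← R1 + 2/3·R3.
R2 ← R2 + 1·R3.
R4 ← R4 − 26/3·R3.
R5 ← R5 − 20/3·R3.
R4 ← R4 / (317/6).
R1 ← R1 + 13/3·R4.
R2 ← R2 + 5·R4.
R3 ← R3 + 13/2·R4.
R5 ← R5 − 130/3·R4.
R5 ← R5 / (1322/317).
R1 ← R1 + 893/317·R5.
R2 ← R2 + 689/317·R5.
R3 ← R3 + 547/317·R5.
R4 ← R4 − 623/317·R5.
Reading off the reduced rows gives u = -3, v = 2, w = -5, s = 3, t = 4.

u = -3, v = 2, w = -5, s = 3, t = 4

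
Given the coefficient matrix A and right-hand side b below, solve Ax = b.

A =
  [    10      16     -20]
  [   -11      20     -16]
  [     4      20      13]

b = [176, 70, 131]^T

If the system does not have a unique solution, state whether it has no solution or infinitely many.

x_1 = 6, x_2 = 6, x_3 = -1

Row-reduce the augmented matrix:
R1 ← R1 / (10).
R2 ← R2 + 11·R1.
R3 ← R3 − 4·R1.
R2 ← R2 / (188/5).
R1 ← R1 − 8/5·R2.
R3 ← R3 − 68/5·R2.
R3 ← R3 / (1633/47).
R1 ← R1 + 18/47·R3.
R2 ← R2 + 95/94·R3.
Reading off the reduced rows gives x_1 = 6, x_2 = 6, x_3 = -1.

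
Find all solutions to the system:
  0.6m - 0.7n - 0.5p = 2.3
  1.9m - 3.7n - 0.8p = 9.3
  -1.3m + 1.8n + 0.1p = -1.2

m = -5, n = -4, p = -5

Row-reduce the augmented matrix:
R1 ← R1 / (3/5).
R2 ← R2 − 19/10·R1.
R3 ← R3 + 13/10·R1.
R2 ← R2 / (-89/60).
R1 ← R1 + 7/6·R2.
R3 ← R3 − 17/60·R2.
R3 ← R3 / (-371/445).
R1 ← R1 + 129/89·R3.
R2 ← R2 + 47/89·R3.
Reading off the reduced rows gives m = -5, n = -4, p = -5.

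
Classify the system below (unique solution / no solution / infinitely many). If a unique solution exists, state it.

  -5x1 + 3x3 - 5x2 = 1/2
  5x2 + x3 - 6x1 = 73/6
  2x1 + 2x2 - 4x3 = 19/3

Row-reduce the augmented matrix:
R1 ← R1 / (-5).
R2 ← R2 + 6·R1.
R3 ← R3 − 2·R1.
R2 ← R2 / (11).
R1 ← R1 − 1·R2.
R3 ← R3 / (-14/5).
R1 ← R1 + 4/11·R3.
R2 ← R2 + 13/55·R3.
Reading off the reduced rows gives x1 = -2, x2 = 1/2, x3 = -7/3.

x1 = -2, x2 = 1/2, x3 = -7/3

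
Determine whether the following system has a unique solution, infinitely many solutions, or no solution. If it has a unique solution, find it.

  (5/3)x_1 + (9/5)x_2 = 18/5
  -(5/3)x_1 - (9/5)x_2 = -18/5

infinitely many solutions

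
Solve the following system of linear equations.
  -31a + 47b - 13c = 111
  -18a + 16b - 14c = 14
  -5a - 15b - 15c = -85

Row-reduce:
R1 ← R1 / (-31).
R2 ← R2 + 18·R1.
R3 ← R3 + 5·R1.
R2 ← R2 / (-350/31).
R1 ← R1 + 47/31·R2.
R3 ← R3 + 700/31·R2.
Row 3 reduces to 0 = -2, a contradiction. The system is inconsistent.

no solution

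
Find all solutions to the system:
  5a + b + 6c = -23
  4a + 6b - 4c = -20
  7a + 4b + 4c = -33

Row-reduce:
R1 ← R1 / (5).
R2 ← R2 − 4·R1.
R3 ← R3 − 7·R1.
R2 ← R2 / (26/5).
R1 ← R1 − 1/5·R2.
R3 ← R3 − 13/5·R2.
Rank is 2 with 3 unknowns, leaving c free.

infinitely many solutions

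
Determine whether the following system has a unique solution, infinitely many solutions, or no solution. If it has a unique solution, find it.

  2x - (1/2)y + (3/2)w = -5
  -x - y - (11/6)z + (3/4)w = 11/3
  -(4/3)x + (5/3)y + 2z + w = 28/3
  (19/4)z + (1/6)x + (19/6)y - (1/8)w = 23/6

Row-reduce:
R1 ← R1 / (2).
R2 ← R2 + 1·R1.
R3 ← R3 + 4/3·R1.
R4 ← R4 − 1/6·R1.
R2 ← R2 / (-5/4).
R1 ← R1 + 1/4·R2.
R3 ← R3 − 4/3·R2.
R4 ← R4 − 77/24·R2.
R3 ← R3 / (2/45).
R1 ← R1 − 11/30·R3.
R2 ← R2 − 22/15·R3.
R4 ← R4 − 2/45·R3.
Rank is 3 with 4 unknowns, leaving w free.

infinitely many solutions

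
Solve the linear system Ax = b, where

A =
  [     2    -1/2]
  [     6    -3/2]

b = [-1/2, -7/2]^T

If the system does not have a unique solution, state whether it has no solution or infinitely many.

Row-reduce:
R1 ← R1 / (2).
R2 ← R2 − 6·R1.
Row 2 reduces to 0 = -2, a contradiction. The system is inconsistent.

no solution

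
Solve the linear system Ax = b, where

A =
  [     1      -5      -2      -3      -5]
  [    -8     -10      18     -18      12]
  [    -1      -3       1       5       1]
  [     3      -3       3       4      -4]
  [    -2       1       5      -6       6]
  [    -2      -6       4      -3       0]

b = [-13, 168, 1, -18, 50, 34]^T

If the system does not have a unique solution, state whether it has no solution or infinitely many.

x_1 = -6, x_2 = 0, x_3 = 4, x_4 = -2, x_5 = 1

Row-reduce the augmented matrix:
R2 ← R2 + 8·R1.
R3 ← R3 + 1·R1.
R4 ← R4 − 3·R1.
R5 ← R5 + 2·R1.
R6 ← R6 + 2·R1.
R2 ← R2 / (-50).
R1 ← R1 + 5·R2.
R3 ← R3 + 8·R2.
R4 ← R4 − 12·R2.
R5 ← R5 + 9·R2.
R6 ← R6 + 16·R2.
R3 ← R3 / (-33/25).
R1 ← R1 + 11/5·R3.
R2 ← R2 + 1/25·R3.
R4 ← R4 − 237/25·R3.
R5 ← R5 − 16/25·R3.
R6 ← R6 + 16/25·R3.
R4 ← R4 / (721/11).
R1 ← R1 + 40/3·R4.
R2 ← R2 − 19/33·R4.
R3 ← R3 + 218/33·R4.
R5 ← R5 + 7/33·R4.
R6 ← R6 − 7/33·R4.
R5 ← R5 / (401/309).
R1 ← R1 + 3089/2163·R5.
R2 ← R2 − 1033/2163·R5.
R3 ← R3 − 898/2163·R5.
R4 ← R4 − 85/721·R5.
R6 ← R6 + 401/309·R5.
R6 reduces to 0 = 0, so the extra equation is consistent.
Reading off the reduced rows gives x_1 = -6, x_2 = 0, x_3 = 4, x_4 = -2, x_5 = 1.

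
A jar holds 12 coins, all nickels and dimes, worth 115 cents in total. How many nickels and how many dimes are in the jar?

nickels: 1, dimes: 11

Let n = nickels, d = dimes.
  n + d = 12
  5n + 10d = 115
From equation 1: n = 12 − d.
Substitute into equation 2 and solve: d = 11.
Then n = 1.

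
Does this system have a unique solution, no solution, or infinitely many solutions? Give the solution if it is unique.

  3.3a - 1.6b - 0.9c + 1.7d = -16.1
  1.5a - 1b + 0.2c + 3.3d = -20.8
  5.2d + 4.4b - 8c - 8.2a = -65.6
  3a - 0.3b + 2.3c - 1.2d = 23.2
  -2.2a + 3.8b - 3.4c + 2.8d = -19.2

a = 2, b = 5, c = 5, d = -6

Row-reduce the augmented matrix:
R1 ← R1 / (33/10).
R2 ← R2 − 3/2·R1.
R3 ← R3 + 41/5·R1.
R4 ← R4 − 3·R1.
R5 ← R5 + 11/5·R1.
R2 ← R2 / (-3/11).
R1 ← R1 + 16/33·R2.
R3 ← R3 − 14/33·R2.
R4 ← R4 − 127/110·R2.
R5 ← R5 − 41/15·R2.
R3 ← R3 / (-418/45).
R1 ← R1 + 61/45·R3.
R2 ← R2 + 67/30·R3.
R4 ← R4 − 1709/300·R3.
R5 ← R5 − 947/450·R3.
R4 ← R4 / (674819/41800).
R1 ← R1 + 12387/2090·R4.
R2 ← R2 + 52157/4180·R4.
R3 ← R3 + 601/418·R4.
R5 ← R5 − 674819/20900·R4.
R5 reduces to 0 = 0, so the extra equation is consistent.
Reading off the reduced rows gives a = 2, b = 5, c = 5, d = -6.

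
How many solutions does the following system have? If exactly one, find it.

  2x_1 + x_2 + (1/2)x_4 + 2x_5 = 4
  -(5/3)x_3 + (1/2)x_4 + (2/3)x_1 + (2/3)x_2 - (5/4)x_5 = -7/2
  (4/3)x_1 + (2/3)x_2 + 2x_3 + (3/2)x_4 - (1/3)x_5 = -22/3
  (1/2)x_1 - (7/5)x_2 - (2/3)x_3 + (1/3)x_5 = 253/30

Row-reduce:
R1 ← R1 / (2).
R2 ← R2 − 2/3·R1.
R3 ← R3 − 4/3·R1.
R4 ← R4 − 1/2·R1.
R2 ← R2 / (1/3).
R1 ← R1 − 1/2·R2.
R4 ← R4 + 33/20·R2.
R3 ← R3 / (2).
R1 ← R1 − 5/2·R3.
R2 ← R2 + 5·R3.
R4 ← R4 + 107/12·R3.
R4 ← R4 / (4843/720).
R1 ← R1 + 41/24·R4.
R2 ← R2 − 47/12·R4.
R3 ← R3 − 7/12·R4.
Rank is 4 with 5 unknowns, leaving x_5 free.

infinitely many solutions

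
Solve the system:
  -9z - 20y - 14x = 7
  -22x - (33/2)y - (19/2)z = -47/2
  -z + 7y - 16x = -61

infinitely many solutions

Row-reduce:
R1 ← R1 / (-14).
R2 ← R2 + 22·R1.
R3 ← R3 + 16·R1.
R2 ← R2 / (209/14).
R1 ← R1 − 10/7·R2.
R3 ← R3 − 209/7·R2.
Rank is 2 with 3 unknowns, leaving z free.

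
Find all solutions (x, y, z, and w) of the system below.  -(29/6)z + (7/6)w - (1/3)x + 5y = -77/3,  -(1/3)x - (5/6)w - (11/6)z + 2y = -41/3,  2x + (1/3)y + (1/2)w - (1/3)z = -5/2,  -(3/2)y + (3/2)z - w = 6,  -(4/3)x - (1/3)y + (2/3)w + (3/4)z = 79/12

Row-reduce the augmented matrix:
R1 ← R1 / (-1/3).
R2 ← R2 + 1/3·R1.
R3 ← R3 − 2·R1.
R5 ← R5 + 4/3·R1.
R2 ← R2 / (-3).
R1 ← R1 + 15·R2.
R3 ← R3 − 91/3·R2.
R4 ← R4 + 3/2·R2.
R5 ← R5 + 61/3·R2.
R1 ← R1 + 1/2·R3.
R2 ← R2 + 1·R3.
R5 ← R5 + 1/4·R3.
Swap R4 and R5.
R4 ← R4 / (51/8).
R1 ← R1 − 5/36·R4.
R2 ← R2 + 217/18·R4.
R3 ← R3 + 229/18·R4.
R5 reduces to 0 = 0, so the extra equation is consistent.
Reading off the reduced rows gives x = -1, y = -3, z = 3, w = 3.

x = -1, y = -3, z = 3, w = 3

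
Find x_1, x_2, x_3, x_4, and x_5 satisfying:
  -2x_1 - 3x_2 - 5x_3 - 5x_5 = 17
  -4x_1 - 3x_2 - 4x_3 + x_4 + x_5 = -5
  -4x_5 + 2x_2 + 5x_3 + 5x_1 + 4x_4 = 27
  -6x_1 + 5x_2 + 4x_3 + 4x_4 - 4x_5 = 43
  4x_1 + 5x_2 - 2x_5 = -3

Row-reduce the augmented matrix:
R1 ← R1 / (-2).
R2 ← R2 + 4·R1.
R3 ← R3 − 5·R1.
R4 ← R4 + 6·R1.
R5 ← R5 − 4·R1.
R2 ← R2 / (3).
R1 ← R1 − 3/2·R2.
R3 ← R3 + 11/2·R2.
R4 ← R4 − 14·R2.
R5 ← R5 + 1·R2.
R3 ← R3 / (7/2).
R1 ← R1 + 1/2·R3.
R2 ← R2 − 2·R3.
R4 ← R4 + 9·R3.
R5 ← R5 + 8·R3.
R4 ← R4 / (43/3).
R1 ← R1 − 1/3·R4.
R2 ← R2 + 3·R4.
R3 ← R3 − 5/3·R4.
R5 ← R5 − 41/3·R4.
R5 ← R5 / (8884/301).
R1 ← R1 + 529/301·R5.
R2 ← R2 + 1474/301·R5.
R3 ← R3 − 1397/301·R5.
R4 ← R4 + 649/301·R5.
Reading off the reduced rows gives x_1 = -2, x_2 = -1, x_3 = 3, x_4 = 1, x_5 = -5.

x_1 = -2, x_2 = -1, x_3 = 3, x_4 = 1, x_5 = -5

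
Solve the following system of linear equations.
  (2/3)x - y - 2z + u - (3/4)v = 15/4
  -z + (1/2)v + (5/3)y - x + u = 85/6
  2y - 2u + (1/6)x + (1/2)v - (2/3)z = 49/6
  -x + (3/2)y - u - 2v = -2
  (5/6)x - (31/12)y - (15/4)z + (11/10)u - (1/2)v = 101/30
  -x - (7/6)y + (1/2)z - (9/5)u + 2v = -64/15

no solution

Row-reduce:
R1 ← R1 / (2/3).
R2 ← R2 + 1·R1.
R3 ← R3 − 1/6·R1.
R4 ← R4 + 1·R1.
R5 ← R5 − 5/6·R1.
R6 ← R6 + 1·R1.
R2 ← R2 / (1/6).
R1 ← R1 + 3/2·R2.
R3 ← R3 − 9/4·R2.
R5 ← R5 + 4/3·R2.
R6 ← R6 + 8/3·R2.
R3 ← R3 / (323/6).
R1 ← R1 + 39·R3.
R2 ← R2 + 24·R3.
R4 ← R4 + 3·R3.
R5 ← R5 + 133/4·R3.
R6 ← R6 + 133/2·R3.
R4 ← R4 / (-973/646).
R1 ← R1 + 672/323·R4.
R2 ← R2 + 339/323·R4.
R3 ← R3 + 216/323·R4.
R5 ← R5 + 811/340·R4.
R6 ← R6 + 811/170·R4.
R5 ← R5 / (406103/77840).
R1 ← R1 − 483/139·R5.
R2 ← R2 − 4167/1946·R5.
R3 ← R3 − 5181/3892·R5.
R4 ← R4 − 6761/3892·R5.
R6 ← R6 − 406103/38920·R5.
Row 6 reduces to 0 = 4, a contradiction. The system is inconsistent.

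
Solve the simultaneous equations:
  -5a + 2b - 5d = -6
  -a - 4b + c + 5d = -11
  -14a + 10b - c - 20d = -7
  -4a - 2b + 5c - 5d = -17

Row-reduce:
R1 ← R1 / (-5).
R2 ← R2 + 1·R1.
R3 ← R3 + 14·R1.
R4 ← R4 + 4·R1.
R2 ← R2 / (-22/5).
R1 ← R1 + 2/5·R2.
R3 ← R3 − 22/5·R2.
R4 ← R4 + 18/5·R2.
Swap R3 and R4.
R3 ← R3 / (46/11).
R1 ← R1 + 1/11·R3.
R2 ← R2 + 5/22·R3.
Rank is 3 with 4 unknowns, leaving d free.

infinitely many solutions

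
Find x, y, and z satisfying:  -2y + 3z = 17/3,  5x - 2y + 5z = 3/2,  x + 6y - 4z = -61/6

x = -3/2, y = -1/3, z = 5/3

Row-reduce the augmented matrix:
Swap R1 and R2.
R1 ← R1 / (5).
R3 ← R3 − 1·R1.
R2 ← R2 / (-2).
R1 ← R1 + 2/5·R2.
R3 ← R3 − 32/5·R2.
R3 ← R3 / (23/5).
R1 ← R1 − 2/5·R3.
R2 ← R2 + 3/2·R3.
Reading off the reduced rows gives x = -3/2, y = -1/3, z = 5/3.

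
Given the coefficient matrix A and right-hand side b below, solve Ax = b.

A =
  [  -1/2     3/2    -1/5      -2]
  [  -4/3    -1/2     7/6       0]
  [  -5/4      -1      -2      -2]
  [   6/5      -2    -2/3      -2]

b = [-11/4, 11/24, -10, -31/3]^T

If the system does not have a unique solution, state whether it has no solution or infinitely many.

Row-reduce the augmented matrix:
R1 ← R1 / (-1/2).
R2 ← R2 + 4/3·R1.
R3 ← R3 + 5/4·R1.
R4 ← R4 − 6/5·R1.
R2 ← R2 / (-9/2).
R1 ← R1 + 3·R2.
R3 ← R3 + 19/4·R2.
R4 ← R4 − 8/5·R2.
R3 ← R3 / (-593/180).
R1 ← R1 + 11/15·R3.
R2 ← R2 + 17/45·R3.
R4 ← R4 + 122/225·R3.
R4 ← R4 / (-119306/26685).
R1 ← R1 − 1832/1779·R4.
R2 ← R2 + 524/593·R4.
R3 ← R3 − 1420/1779·R4.
Reading off the reduced rows gives x_1 = 0, x_2 = 2, x_3 = 5/4, x_4 = 11/4.

x_1 = 0, x_2 = 2, x_3 = 5/4, x_4 = 11/4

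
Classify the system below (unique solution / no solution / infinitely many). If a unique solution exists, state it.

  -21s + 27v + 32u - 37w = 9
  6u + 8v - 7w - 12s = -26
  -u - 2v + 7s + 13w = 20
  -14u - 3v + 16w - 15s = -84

Row-reduce:
R1 ← R1 / (32).
R2 ← R2 − 6·R1.
R3 ← R3 + 1·R1.
R4 ← R4 + 14·R1.
R2 ← R2 / (47/16).
R1 ← R1 − 27/32·R2.
R3 ← R3 + 37/32·R2.
R4 ← R4 − 141/16·R2.
R3 ← R3 / (1111/94).
R1 ← R1 + 107/94·R3.
R2 ← R2 + 1/47·R3.
Row 4 reduces to 0 = 3, a contradiction. The system is inconsistent.

no solution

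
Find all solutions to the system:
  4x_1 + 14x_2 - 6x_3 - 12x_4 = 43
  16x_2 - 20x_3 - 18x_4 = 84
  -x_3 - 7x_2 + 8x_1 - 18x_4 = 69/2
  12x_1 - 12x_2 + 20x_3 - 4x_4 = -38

Row-reduce the augmented matrix:
R1 ← R1 / (4).
R3 ← R3 − 8·R1.
R4 ← R4 − 12·R1.
R2 ← R2 / (16).
R1 ← R1 − 7/2·R2.
R3 ← R3 + 35·R2.
R4 ← R4 + 54·R2.
R3 ← R3 / (-131/4).
R1 ← R1 − 23/8·R3.
R2 ← R2 + 5/4·R3.
R4 ← R4 + 59/2·R3.
R4 ← R4 / (172/131).
R1 ← R1 + 261/131·R4.
R2 ← R2 − 39/262·R4.
R3 ← R3 − 267/262·R4.
Reading off the reduced rows gives x_1 = 0, x_2 = 1/2, x_3 = -2, x_4 = -2.

x_1 = 0, x_2 = 1/2, x_3 = -2, x_4 = -2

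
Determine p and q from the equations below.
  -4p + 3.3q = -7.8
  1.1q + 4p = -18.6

Row-reduce the augmented matrix:
R1 ← R1 / (-4).
R2 ← R2 − 4·R1.
R2 ← R2 / (22/5).
R1 ← R1 + 33/40·R2.
Reading off the reduced rows gives p = -3, q = -6.

p = -3, q = -6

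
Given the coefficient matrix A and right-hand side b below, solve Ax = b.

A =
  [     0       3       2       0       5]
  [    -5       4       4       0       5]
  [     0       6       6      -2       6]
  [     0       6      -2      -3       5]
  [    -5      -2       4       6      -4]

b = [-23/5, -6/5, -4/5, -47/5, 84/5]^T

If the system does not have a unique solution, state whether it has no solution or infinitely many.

x_1 = 0, x_2 = 1, x_3 = 6/5, x_4 = 1, x_5 = -2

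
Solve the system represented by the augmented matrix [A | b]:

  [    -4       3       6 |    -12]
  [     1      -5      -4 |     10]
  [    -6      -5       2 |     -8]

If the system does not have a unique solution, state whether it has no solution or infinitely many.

x_1 = 6, x_2 = -4, x_3 = 4

Row-reduce the augmented matrix:
R1 ← R1 / (-4).
R2 ← R2 − 1·R1.
R3 ← R3 + 6·R1.
R2 ← R2 / (-17/4).
R1 ← R1 + 3/4·R2.
R3 ← R3 + 19/2·R2.
R3 ← R3 / (-24/17).
R1 ← R1 + 18/17·R3.
R2 ← R2 − 10/17·R3.
Reading off the reduced rows gives x_1 = 6, x_2 = -4, x_3 = 4.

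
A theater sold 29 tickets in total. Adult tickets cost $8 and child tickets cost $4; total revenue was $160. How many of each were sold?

Let a = adult tickets, c = child tickets.
  a + c = 29
  8a + 4c = 160
Row-reduce the augmented matrix:
R2 ← R2 − 8·R1.
R2 ← R2 / (-4).
R1 ← R1 − 1·R2.
Reading off the reduced rows gives a = 11, c = 18.

adult tickets: 11, child tickets: 18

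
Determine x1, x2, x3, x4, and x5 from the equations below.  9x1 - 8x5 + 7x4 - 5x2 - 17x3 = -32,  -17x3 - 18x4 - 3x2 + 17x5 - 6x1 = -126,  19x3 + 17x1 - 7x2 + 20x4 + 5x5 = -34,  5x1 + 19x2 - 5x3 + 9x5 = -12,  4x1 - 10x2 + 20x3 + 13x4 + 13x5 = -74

x1 = 0, x2 = 3, x3 = 3, x4 = -2, x5 = -6

Row-reduce the augmented matrix:
R1 ← R1 / (9).
R2 ← R2 + 6·R1.
R3 ← R3 − 17·R1.
R4 ← R4 − 5·R1.
R5 ← R5 − 4·R1.
R2 ← R2 / (-19/3).
R1 ← R1 + 5/9·R2.
R3 ← R3 − 22/9·R2.
R4 ← R4 − 196/9·R2.
R5 ← R5 + 70/9·R2.
R3 ← R3 / (2290/57).
R1 ← R1 − 34/57·R3.
R2 ← R2 − 85/19·R3.
R4 ← R4 + 5300/57·R3.
R5 ← R5 − 3554/57·R3.
R4 ← R4 / (-10525/229).
R1 ← R1 − 2202/1145·R4.
R2 ← R2 − 881/458·R4.
R3 ← R3 − 93/2290·R4.
R5 ← R5 − 27172/1145·R4.
R5 ← R5 / (1110248/52625).
R1 ← R1 − 123518/52625·R5.
R2 ← R2 − 452/10525·R5.
R3 ← R3 − 37381/52625·R5.
R4 ← R4 + 25311/10525·R5.
Reading off the reduced rows gives x1 = 0, x2 = 3, x3 = 3, x4 = -2, x5 = -6.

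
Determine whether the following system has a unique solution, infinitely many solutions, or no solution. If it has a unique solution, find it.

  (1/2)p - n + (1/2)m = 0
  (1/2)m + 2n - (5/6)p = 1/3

Row-reduce:
R1 ← R1 / (1/2).
R2 ← R2 − 1/2·R1.
R2 ← R2 / (3).
R1 ← R1 + 2·R2.
Rank is 2 with 3 unknowns, leaving p free.

infinitely many solutions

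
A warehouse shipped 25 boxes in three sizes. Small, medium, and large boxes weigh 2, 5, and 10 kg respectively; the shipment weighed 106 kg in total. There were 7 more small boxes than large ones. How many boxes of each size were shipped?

small boxes: 8, medium boxes: 16, large boxes: 1

Let s = small boxes, m = medium boxes, l = large boxes.
  s + m + l = 25
  5m + 2s + 10l = 106
  s - l = 7
Row-reduce the augmented matrix:
R2 ← R2 − 2·R1.
R3 ← R3 − 1·R1.
R2 ← R2 / (3).
R1 ← R1 − 1·R2.
R3 ← R3 + 1·R2.
R3 ← R3 / (2/3).
R1 ← R1 + 5/3·R3.
R2 ← R2 − 8/3·R3.
Reading off the reduced rows gives s = 8, m = 16, l = 1.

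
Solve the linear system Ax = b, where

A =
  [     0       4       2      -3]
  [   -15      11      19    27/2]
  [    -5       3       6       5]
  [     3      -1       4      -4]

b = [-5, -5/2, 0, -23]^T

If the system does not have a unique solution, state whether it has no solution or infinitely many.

Row-reduce:
Swap R1 and R2.
R1 ← R1 / (-15).
R3 ← R3 + 5·R1.
R4 ← R4 − 3·R1.
R2 ← R2 / (4).
R1 ← R1 + 11/15·R2.
R3 ← R3 + 2/3·R2.
R4 ← R4 − 6/5·R2.
Swap R3 and R4.
R3 ← R3 / (36/5).
R1 ← R1 + 9/10·R3.
R2 ← R2 − 1/2·R3.
Rank is 3 with 4 unknowns, leaving x_4 free.

infinitely many solutions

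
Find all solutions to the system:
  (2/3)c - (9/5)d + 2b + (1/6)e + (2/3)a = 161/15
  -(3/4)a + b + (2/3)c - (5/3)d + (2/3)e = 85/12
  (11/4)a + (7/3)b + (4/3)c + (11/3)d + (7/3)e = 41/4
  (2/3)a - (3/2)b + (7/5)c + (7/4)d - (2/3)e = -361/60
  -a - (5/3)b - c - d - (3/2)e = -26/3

infinitely many solutions

Row-reduce:
R1 ← R1 / (2/3).
R2 ← R2 + 3/4·R1.
R3 ← R3 − 11/4·R1.
R4 ← R4 − 2/3·R1.
R5 ← R5 + 1·R1.
R2 ← R2 / (13/4).
R1 ← R1 − 3·R2.
R3 ← R3 + 71/12·R2.
R4 ← R4 + 7/2·R2.
R5 ← R5 − 4/3·R2.
R3 ← R3 / (136/117).
R1 ← R1 + 4/13·R3.
R2 ← R2 − 17/39·R3.
R4 ← R4 − 881/390·R3.
R5 ← R5 + 68/117·R3.
R4 ← R4 / (-181969/20400).
R1 ← R1 − 317/170·R4.
R2 ← R2 + 111/40·R4.
R3 ← R3 − 2557/680·R4.
Rank is 4 with 5 unknowns, leaving e free.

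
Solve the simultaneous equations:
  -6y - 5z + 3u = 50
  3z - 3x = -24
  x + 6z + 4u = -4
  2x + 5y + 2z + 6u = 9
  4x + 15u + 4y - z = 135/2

no solution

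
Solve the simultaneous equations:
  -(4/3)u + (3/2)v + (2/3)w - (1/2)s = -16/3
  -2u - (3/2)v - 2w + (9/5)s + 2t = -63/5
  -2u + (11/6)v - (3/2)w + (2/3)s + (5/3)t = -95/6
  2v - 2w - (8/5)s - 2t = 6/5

Row-reduce:
R1 ← R1 / (-4/3).
R2 ← R2 + 2·R1.
R3 ← R3 + 2·R1.
R2 ← R2 / (-15/4).
R1 ← R1 + 9/8·R2.
R3 ← R3 + 5/12·R2.
R4 ← R4 − 2·R2.
R3 ← R3 / (-13/6).
R1 ← R1 − 2/5·R3.
R2 ← R2 − 4/5·R3.
R4 ← R4 + 18/5·R3.
R4 ← R4 / (-138/65).
R1 ← R1 + 47/260·R4.
R2 ← R2 + 17/65·R4.
R3 ← R3 + 34/65·R4.
Rank is 4 with 5 unknowns, leaving t free.

infinitely many solutions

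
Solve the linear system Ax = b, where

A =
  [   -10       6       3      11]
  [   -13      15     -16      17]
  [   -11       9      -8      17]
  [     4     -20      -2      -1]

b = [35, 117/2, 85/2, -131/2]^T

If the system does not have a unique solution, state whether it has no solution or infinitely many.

x_1 = -1, x_2 = 3, x_3 = 1/2, x_4 = 1/2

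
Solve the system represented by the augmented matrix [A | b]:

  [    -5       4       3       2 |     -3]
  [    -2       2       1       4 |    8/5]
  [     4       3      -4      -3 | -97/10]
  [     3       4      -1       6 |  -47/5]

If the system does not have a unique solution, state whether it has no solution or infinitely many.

x_1 = -14/5, x_2 = -5/2, x_3 = -3, x_4 = 1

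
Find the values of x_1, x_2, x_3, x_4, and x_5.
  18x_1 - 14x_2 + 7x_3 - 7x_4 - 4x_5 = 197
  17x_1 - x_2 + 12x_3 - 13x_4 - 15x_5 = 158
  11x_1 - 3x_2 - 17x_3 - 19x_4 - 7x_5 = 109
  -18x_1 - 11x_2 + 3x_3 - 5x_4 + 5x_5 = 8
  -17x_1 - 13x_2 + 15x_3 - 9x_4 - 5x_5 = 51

Row-reduce the augmented matrix:
R1 ← R1 / (18).
R2 ← R2 − 17·R1.
R3 ← R3 − 11·R1.
R4 ← R4 + 18·R1.
R5 ← R5 + 17·R1.
R2 ← R2 / (110/9).
R1 ← R1 + 7/9·R2.
R3 ← R3 − 50/9·R2.
R4 ← R4 + 25·R2.
R5 ← R5 + 236/9·R2.
R3 ← R3 / (-261/11).
R1 ← R1 − 161/220·R3.
R2 ← R2 − 97/220·R3.
R4 ← R4 − 925/44·R3.
R5 ← R5 − 3649/110·R3.
R4 ← R4 / (-37103/1044).
R1 ← R1 + 1211/1044·R4.
R2 ← R2 + 775/1044·R4.
R3 ← R3 − 130/261·R4.
R5 ← R5 + 23929/522·R4.
R5 ← R5 / (-163136/37103).
R1 ← R1 + 8116/37103·R5.
R2 ← R2 + 17051/37103·R5.
R3 ← R3 + 12018/37103·R5.
R4 ← R4 − 22416/37103·R5.
Reading off the reduced rows gives x_1 = 5, x_2 = -4, x_3 = 3, x_4 = -6, x_5 = 3.

x_1 = 5, x_2 = -4, x_3 = 3, x_4 = -6, x_5 = 3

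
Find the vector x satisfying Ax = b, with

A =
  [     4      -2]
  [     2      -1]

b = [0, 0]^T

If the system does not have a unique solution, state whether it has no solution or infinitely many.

infinitely many solutions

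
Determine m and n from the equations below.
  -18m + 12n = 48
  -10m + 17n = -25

m = -6, n = -5

Row-reduce the augmented matrix:
R1 ← R1 / (-18).
R2 ← R2 + 10·R1.
R2 ← R2 / (31/3).
R1 ← R1 + 2/3·R2.
Reading off the reduced rows gives m = -6, n = -5.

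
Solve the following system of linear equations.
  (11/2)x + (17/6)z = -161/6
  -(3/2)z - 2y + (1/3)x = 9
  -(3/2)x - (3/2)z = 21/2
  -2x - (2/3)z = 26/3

no solution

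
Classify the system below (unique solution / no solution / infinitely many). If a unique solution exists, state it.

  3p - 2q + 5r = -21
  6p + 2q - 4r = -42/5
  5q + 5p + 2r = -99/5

Row-reduce the augmented matrix:
R1 ← R1 / (3).
R2 ← R2 − 6·R1.
R3 ← R3 − 5·R1.
R2 ← R2 / (6).
R1 ← R1 + 2/3·R2.
R3 ← R3 − 25/3·R2.
R3 ← R3 / (118/9).
R1 ← R1 − 1/9·R3.
R2 ← R2 + 7/3·R3.
Reading off the reduced rows gives p = -3, q = 0, r = -12/5.

p = -3, q = 0, r = -12/5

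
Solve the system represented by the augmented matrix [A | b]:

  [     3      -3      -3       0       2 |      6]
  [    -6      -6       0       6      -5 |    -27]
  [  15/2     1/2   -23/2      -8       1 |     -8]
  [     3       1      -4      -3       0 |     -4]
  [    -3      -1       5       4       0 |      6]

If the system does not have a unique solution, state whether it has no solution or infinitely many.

no solution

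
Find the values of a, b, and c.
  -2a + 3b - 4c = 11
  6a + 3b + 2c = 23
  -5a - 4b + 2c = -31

Row-reduce the augmented matrix:
R1 ← R1 / (-2).
R2 ← R2 − 6·R1.
R3 ← R3 + 5·R1.
R2 ← R2 / (12).
R1 ← R1 + 3/2·R2.
R3 ← R3 + 23/2·R2.
R3 ← R3 / (29/12).
R1 ← R1 − 3/4·R3.
R2 ← R2 + 5/6·R3.
Reading off the reduced rows gives a = 3, b = 3, c = -2.

a = 3, b = 3, c = -2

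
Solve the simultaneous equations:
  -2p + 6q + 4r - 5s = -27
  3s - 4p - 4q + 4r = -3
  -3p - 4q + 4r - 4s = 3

infinitely many solutions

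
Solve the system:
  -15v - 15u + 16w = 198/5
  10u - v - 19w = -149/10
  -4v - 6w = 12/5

Row-reduce the augmented matrix:
R1 ← R1 / (-15).
R2 ← R2 − 10·R1.
R2 ← R2 / (-11).
R1 ← R1 − 1·R2.
R3 ← R3 + 4·R2.
R3 ← R3 / (-98/33).
R1 ← R1 + 301/165·R3.
R2 ← R2 − 25/33·R3.
Reading off the reduced rows gives u = -1/2, v = -3/2, w = 3/5.

u = -1/2, v = -3/2, w = 3/5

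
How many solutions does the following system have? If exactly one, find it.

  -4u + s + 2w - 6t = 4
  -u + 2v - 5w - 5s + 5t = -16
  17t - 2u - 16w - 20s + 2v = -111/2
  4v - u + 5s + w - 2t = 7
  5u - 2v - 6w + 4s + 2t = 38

Row-reduce:
R1 ← R1 / (-4).
R2 ← R2 + 1·R1.
R3 ← R3 + 2·R1.
R4 ← R4 + 1·R1.
R5 ← R5 − 5·R1.
R2 ← R2 / (2).
R3 ← R3 − 2·R2.
R4 ← R4 − 4·R2.
R5 ← R5 + 2·R2.
R3 ← R3 / (-23/2).
R1 ← R1 + 1/2·R3.
R2 ← R2 + 11/4·R3.
R4 ← R4 − 23/2·R3.
R5 ← R5 + 9·R3.
Swap R4 and R5.
R4 ← R4 / (549/46).
R1 ← R1 − 19/46·R4.
R2 ← R2 − 47/46·R4.
R3 ← R3 − 61/46·R4.
Row 5 reduces to 0 = -1/2, a contradiction. The system is inconsistent.

no solution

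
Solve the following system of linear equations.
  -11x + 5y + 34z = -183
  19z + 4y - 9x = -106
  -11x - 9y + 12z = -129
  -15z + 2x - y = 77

Row-reduce the augmented matrix:
R1 ← R1 / (-11).
R2 ← R2 + 9·R1.
R3 ← R3 + 11·R1.
R4 ← R4 − 2·R1.
R2 ← R2 / (-1/11).
R1 ← R1 + 5/11·R2.
R3 ← R3 + 14·R2.
R4 ← R4 + 1/11·R2.
R3 ← R3 / (1336).
R1 ← R1 − 41·R3.
R2 ← R2 − 97·R3.
R4 reduces to 0 = 0, so the extra equation is consistent.
Reading off the reduced rows gives x = 3, y = 4, z = -5.

x = 3, y = 4, z = -5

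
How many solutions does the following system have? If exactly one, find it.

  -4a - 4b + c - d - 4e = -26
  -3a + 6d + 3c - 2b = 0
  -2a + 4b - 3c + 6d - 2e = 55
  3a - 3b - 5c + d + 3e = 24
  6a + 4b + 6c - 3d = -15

Row-reduce the augmented matrix:
R1 ← R1 / (-4).
R2 ← R2 + 3·R1.
R3 ← R3 + 2·R1.
R4 ← R4 − 3·R1.
R5 ← R5 − 6·R1.
R1 ← R1 − 1·R2.
R3 ← R3 − 6·R2.
R4 ← R4 + 6·R2.
R5 ← R5 + 2·R2.
R3 ← R3 / (-17).
R1 ← R1 + 5/2·R3.
R2 ← R2 − 9/4·R3.
R4 ← R4 − 37/4·R3.
R5 ← R5 − 12·R3.
R4 ← R4 / (89/4).
R1 ← R1 + 3/2·R4.
R2 ← R2 − 9/4·R4.
R3 ← R3 − 2·R4.
R5 ← R5 + 15·R4.
R5 ← R5 / (-10854/1513).
R1 ← R1 − 1816/1513·R5.
R2 ← R2 + 321/1513·R5.
R3 ← R3 − 486/1513·R5.
R4 ← R4 − 558/1513·R5.
Reading off the reduced rows gives a = 3, b = 3, c = -5, d = 5, e = -2.

a = 3, b = 3, c = -5, d = 5, e = -2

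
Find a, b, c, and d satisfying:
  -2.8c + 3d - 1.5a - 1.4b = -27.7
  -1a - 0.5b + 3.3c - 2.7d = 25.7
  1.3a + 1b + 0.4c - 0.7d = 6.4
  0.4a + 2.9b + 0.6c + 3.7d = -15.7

a = 1, b = 0, c = 4, d = -5

Row-reduce the augmented matrix:
R1 ← R1 / (-3/2).
R2 ← R2 + 1·R1.
R3 ← R3 − 13/10·R1.
R4 ← R4 − 2/5·R1.
R2 ← R2 / (13/30).
R1 ← R1 − 14/15·R2.
R3 ← R3 + 16/75·R2.
R4 ← R4 − 379/150·R2.
R3 ← R3 / (168/325).
R1 ← R1 + 602/65·R3.
R2 ← R2 − 155/13·R3.
R4 ← R4 + 19677/650·R3.
R4 ← R4 / (1227/160).
R1 ← R1 − 17/24·R4.
R2 ← R2 + 437/336·R4.
R3 ← R3 + 269/336·R4.
Reading off the reduced rows gives a = 1, b = 0, c = 4, d = -5.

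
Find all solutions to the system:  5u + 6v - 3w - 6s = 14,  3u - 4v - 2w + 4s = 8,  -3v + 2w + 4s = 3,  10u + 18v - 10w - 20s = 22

infinitely many solutions

Row-reduce:
R1 ← R1 / (5).
R2 ← R2 − 3·R1.
R4 ← R4 − 10·R1.
R2 ← R2 / (-38/5).
R1 ← R1 − 6/5·R2.
R3 ← R3 + 3·R2.
R4 ← R4 − 6·R2.
R3 ← R3 / (79/38).
R1 ← R1 + 12/19·R3.
R2 ← R2 − 1/38·R3.
R4 ← R4 + 79/19·R3.
Rank is 3 with 4 unknowns, leaving s free.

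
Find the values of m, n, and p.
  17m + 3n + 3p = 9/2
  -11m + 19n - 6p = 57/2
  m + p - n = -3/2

m = 0, n = 3/2, p = 0

Row-reduce the augmented matrix:
R1 ← R1 / (17).
R2 ← R2 + 11·R1.
R3 ← R3 − 1·R1.
R2 ← R2 / (356/17).
R1 ← R1 − 3/17·R2.
R3 ← R3 + 20/17·R2.
R3 ← R3 / (53/89).
R1 ← R1 − 75/356·R3.
R2 ← R2 + 69/356·R3.
Reading off the reduced rows gives m = 0, n = 3/2, p = 0.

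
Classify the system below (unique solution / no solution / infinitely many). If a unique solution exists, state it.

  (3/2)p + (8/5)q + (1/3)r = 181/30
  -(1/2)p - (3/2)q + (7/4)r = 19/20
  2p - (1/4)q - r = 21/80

Row-reduce the augmented matrix:
R1 ← R1 / (3/2).
R2 ← R2 + 1/2·R1.
R3 ← R3 − 2·R1.
R2 ← R2 / (-29/30).
R1 ← R1 − 16/15·R2.
R3 ← R3 + 143/60·R2.
R3 ← R3 / (-4199/696).
R1 ← R1 − 66/29·R3.
R2 ← R2 + 335/174·R3.
Reading off the reduced rows gives p = 8/5, q = 7/4, r = 5/2.

p = 8/5, q = 7/4, r = 5/2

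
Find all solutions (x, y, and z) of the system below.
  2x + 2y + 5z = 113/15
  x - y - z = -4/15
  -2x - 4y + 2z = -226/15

x = 2, y = 13/5, z = -1/3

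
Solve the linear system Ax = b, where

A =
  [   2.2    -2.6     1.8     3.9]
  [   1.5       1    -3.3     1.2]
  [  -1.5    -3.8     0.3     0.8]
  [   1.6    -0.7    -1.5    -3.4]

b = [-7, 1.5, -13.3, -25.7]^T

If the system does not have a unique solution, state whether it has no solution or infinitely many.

x_1 = -4, x_2 = 6, x_3 = 1, x_4 = 4

Row-reduce the augmented matrix:
R1 ← R1 / (11/5).
R2 ← R2 − 3/2·R1.
R3 ← R3 + 3/2·R1.
R4 ← R4 − 8/5·R1.
R2 ← R2 / (61/22).
R1 ← R1 + 13/11·R2.
R3 ← R3 + 613/110·R2.
R4 ← R4 − 131/110·R2.
R3 ← R3 / (-11547/1525).
R1 ← R1 + 339/305·R3.
R2 ← R2 + 498/305·R3.
R4 ← R4 + 2637/3050·R3.
R4 ← R4 / (-145487/25660).
R1 ← R1 − 4132/3849·R4.
R2 ← R2 + 4925/7698·R4.
R3 ← R3 + 803/11547·R4.
Reading off the reduced rows gives x_1 = -4, x_2 = 6, x_3 = 1, x_4 = 4.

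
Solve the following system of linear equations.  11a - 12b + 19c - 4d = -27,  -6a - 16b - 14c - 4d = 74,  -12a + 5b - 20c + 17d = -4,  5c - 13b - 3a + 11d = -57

Row-reduce the augmented matrix:
R1 ← R1 / (11).
R2 ← R2 + 6·R1.
R3 ← R3 + 12·R1.
R4 ← R4 + 3·R1.
R2 ← R2 / (-248/11).
R1 ← R1 + 12/11·R2.
R3 ← R3 + 89/11·R2.
R4 ← R4 + 179/11·R2.
R3 ← R3 / (63/31).
R1 ← R1 − 59/31·R3.
R2 ← R2 − 5/31·R3.
R4 ← R4 − 397/31·R3.
R4 ← R4 / (-1664/21).
R1 ← R1 + 587/42·R4.
R2 ← R2 + 19/21·R4.
R3 ← R3 − 307/42·R4.
Reading off the reduced rows gives a = 4, b = -1, c = -5, d = -3.

a = 4, b = -1, c = -5, d = -3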